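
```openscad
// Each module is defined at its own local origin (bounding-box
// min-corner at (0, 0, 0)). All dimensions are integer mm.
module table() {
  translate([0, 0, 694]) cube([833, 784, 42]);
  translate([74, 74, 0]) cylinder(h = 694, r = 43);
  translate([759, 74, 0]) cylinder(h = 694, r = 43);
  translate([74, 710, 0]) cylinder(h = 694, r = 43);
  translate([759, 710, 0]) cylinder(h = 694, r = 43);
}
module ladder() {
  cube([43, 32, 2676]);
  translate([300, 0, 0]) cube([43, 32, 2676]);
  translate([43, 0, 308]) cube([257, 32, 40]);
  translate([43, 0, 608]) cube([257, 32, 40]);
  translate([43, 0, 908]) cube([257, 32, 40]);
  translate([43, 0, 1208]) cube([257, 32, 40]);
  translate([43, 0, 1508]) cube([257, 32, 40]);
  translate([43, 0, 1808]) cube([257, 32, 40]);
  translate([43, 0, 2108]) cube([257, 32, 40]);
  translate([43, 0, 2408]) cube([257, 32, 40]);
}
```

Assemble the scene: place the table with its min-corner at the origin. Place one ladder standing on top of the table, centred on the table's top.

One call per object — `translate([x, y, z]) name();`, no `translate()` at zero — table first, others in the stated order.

table();
translate([245, 376, 736]) ladder();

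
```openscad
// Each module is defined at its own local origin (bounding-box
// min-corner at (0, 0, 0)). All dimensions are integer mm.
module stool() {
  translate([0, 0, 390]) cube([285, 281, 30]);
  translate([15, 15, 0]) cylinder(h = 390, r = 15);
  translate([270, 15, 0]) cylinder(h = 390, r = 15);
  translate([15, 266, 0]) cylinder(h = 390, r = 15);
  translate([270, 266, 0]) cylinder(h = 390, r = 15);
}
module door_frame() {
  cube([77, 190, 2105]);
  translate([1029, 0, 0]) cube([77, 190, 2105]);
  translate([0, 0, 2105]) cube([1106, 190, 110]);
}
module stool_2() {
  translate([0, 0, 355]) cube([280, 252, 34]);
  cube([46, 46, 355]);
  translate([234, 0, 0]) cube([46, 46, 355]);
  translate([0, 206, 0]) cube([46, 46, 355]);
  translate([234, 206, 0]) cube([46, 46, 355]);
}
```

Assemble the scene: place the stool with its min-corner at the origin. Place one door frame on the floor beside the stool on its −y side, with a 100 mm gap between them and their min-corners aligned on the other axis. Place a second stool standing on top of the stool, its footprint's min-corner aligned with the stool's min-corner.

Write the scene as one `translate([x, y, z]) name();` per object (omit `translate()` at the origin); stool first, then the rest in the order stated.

stool();
translate([0, -290, 0]) door_frame();
translate([0, 0, 420]) stool_2();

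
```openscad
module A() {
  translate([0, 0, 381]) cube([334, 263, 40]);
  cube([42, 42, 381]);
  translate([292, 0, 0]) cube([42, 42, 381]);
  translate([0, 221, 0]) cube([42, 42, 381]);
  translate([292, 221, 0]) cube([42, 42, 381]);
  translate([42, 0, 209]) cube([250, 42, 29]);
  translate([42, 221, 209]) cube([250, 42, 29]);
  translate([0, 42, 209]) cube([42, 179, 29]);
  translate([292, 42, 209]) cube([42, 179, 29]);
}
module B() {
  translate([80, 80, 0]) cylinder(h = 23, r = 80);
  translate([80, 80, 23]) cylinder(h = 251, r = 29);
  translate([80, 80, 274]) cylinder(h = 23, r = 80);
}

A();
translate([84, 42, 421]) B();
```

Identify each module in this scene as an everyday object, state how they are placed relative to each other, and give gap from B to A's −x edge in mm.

A is a stool. B is a spool. The spool is on top of the stool. The gap from the spool to the stool's −x edge is 84 mm.

The spool's min-x is at 84; the stool's min-x is 0; gap = 84 mm.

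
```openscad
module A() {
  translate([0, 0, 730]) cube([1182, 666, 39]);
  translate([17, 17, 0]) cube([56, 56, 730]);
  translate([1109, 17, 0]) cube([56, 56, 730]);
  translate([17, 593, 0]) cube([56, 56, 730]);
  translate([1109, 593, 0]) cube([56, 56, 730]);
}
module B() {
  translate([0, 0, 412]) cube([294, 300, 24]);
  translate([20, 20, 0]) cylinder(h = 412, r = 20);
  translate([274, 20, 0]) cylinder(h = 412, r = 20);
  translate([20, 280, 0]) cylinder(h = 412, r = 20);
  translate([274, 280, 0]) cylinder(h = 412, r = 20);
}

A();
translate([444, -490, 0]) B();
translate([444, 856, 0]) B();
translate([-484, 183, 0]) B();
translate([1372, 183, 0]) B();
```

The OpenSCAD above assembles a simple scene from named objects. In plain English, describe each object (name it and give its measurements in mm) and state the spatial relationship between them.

A is a table: top 1182 mm (x) × 666 mm (y), 39 mm thick, upper face at z = 769 mm, on four 56×56 mm square legs, each inset 17 mm from the nearest pair of top edges, running from z = 0 to the bottom of the top.

B is a four-legged stool. The seat is 294×300 mm, 24 mm thick, top at z = 436 mm. It stands on four round legs, each 40 mm in diameter, from z = 0 to the seat underside, each leg's axis is inset half a diameter from the nearest pair of seat edges (so the leg's bounding box is flush with the corner).

Four stools sit around the table at the −y, +y, −x, +x sides.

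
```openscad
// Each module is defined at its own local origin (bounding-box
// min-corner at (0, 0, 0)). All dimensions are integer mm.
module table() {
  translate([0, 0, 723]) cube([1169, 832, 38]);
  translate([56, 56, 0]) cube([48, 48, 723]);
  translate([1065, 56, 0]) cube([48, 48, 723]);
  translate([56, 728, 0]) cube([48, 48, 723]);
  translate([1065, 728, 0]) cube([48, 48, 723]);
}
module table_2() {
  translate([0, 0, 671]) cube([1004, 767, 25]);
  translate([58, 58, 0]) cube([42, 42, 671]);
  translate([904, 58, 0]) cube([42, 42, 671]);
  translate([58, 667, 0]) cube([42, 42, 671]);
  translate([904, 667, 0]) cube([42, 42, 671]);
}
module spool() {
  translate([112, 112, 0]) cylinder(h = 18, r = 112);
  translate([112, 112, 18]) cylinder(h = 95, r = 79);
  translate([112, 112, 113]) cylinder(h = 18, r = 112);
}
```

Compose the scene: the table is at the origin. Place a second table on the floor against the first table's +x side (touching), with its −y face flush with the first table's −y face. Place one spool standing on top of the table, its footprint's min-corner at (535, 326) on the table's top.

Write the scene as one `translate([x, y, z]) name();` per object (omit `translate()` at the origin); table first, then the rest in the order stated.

table();
translate([1169, 0, 0]) table_2();
translate([535, 326, 761]) spool();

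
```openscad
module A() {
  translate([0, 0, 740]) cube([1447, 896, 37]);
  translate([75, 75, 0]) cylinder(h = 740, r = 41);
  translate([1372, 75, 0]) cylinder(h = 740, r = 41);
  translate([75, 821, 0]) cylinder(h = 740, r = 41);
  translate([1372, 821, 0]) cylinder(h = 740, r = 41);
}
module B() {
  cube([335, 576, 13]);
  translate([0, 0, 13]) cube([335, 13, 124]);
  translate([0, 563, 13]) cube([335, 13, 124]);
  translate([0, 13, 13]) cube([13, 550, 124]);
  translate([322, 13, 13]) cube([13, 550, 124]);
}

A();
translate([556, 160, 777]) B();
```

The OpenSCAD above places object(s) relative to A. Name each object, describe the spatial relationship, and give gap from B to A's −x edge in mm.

The open box's min-x is at 556; the table's min-x is 0; gap = 556 mm.

A is a table. B is an open box. The open box is on top of the table, centred. The gap from the open box to the table's −x edge is 556 mm.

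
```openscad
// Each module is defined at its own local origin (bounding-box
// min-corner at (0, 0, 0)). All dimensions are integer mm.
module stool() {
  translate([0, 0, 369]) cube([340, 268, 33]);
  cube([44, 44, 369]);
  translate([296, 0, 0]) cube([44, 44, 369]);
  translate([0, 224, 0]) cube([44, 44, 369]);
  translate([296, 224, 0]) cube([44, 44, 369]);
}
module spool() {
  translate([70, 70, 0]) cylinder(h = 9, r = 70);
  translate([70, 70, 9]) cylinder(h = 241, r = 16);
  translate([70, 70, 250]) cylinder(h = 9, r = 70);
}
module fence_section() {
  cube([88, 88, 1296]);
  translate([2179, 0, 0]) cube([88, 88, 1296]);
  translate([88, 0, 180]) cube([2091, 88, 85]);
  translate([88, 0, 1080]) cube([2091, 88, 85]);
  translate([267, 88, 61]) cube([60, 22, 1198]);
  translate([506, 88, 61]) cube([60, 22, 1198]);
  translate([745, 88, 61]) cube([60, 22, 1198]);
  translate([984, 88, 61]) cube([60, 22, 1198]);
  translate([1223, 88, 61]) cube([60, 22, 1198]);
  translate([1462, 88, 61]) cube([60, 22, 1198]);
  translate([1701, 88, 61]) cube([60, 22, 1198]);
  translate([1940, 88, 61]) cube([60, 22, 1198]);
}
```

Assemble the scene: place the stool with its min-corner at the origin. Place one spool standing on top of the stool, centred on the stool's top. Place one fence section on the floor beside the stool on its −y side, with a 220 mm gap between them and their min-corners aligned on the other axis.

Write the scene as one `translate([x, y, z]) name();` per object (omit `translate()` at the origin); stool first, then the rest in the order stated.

stool();
translate([100, 64, 402]) spool();
translate([0, -330, 0]) fence_section();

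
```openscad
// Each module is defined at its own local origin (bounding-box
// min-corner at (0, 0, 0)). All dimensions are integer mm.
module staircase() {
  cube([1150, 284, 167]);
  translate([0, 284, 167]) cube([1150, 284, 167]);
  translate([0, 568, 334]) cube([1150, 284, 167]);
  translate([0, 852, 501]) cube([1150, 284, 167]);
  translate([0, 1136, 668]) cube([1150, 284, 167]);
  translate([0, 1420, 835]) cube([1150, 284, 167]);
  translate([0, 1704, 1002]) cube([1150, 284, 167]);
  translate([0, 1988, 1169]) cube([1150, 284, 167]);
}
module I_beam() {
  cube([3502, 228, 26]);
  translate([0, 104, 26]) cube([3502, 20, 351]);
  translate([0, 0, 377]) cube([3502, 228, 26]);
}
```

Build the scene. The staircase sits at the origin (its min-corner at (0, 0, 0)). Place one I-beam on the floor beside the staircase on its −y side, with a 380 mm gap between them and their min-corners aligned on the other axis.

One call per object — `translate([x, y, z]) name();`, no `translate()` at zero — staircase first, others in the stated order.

staircase();
translate([0, -608, 0]) I_beam();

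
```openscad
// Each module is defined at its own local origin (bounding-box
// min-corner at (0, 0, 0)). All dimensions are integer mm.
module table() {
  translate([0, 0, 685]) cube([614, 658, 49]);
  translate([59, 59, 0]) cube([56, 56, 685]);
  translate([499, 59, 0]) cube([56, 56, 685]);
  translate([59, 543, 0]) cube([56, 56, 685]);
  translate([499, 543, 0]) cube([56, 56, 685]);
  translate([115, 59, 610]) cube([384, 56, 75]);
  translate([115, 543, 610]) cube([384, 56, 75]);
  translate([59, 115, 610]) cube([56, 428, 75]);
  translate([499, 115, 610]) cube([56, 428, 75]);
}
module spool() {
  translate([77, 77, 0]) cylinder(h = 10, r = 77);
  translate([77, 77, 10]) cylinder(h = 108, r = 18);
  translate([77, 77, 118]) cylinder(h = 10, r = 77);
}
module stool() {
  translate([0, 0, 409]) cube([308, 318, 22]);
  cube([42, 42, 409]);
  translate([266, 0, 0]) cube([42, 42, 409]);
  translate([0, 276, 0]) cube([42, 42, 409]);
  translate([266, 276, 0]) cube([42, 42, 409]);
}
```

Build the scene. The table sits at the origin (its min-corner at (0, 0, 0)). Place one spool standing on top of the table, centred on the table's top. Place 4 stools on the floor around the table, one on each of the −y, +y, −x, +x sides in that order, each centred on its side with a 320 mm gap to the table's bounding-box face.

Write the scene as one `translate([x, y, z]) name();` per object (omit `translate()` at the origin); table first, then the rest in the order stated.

table();
translate([230, 252, 734]) spool();
translate([153, -638, 0]) stool();
translate([153, 978, 0]) stool();
translate([-628, 170, 0]) stool();
translate([934, 170, 0]) stool();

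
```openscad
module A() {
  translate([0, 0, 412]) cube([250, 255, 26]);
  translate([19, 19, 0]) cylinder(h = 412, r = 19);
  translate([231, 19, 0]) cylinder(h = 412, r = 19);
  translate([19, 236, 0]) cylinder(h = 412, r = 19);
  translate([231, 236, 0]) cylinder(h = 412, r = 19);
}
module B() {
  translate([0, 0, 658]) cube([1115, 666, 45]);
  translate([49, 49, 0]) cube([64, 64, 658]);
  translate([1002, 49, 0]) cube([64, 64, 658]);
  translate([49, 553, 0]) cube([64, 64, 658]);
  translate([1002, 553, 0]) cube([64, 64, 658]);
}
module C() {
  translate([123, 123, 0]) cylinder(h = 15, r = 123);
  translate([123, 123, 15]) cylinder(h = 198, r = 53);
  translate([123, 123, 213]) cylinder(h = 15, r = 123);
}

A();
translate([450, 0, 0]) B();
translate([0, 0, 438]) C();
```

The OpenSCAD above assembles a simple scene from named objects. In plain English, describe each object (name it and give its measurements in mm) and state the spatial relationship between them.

A is a four-legged stool. The seat is a 250×255×26 mm slab whose top surface is at z = 438 mm; four round legs, each 38 mm in diameter, run from the floor (z = 0) to the underside of the seat, each leg's axis is inset half a diameter from the nearest pair of seat edges (so the leg's bounding box is flush with the corner).

B is a rectangular dining table. The top is 1115×666×45 mm with its upper surface at z = 703 mm. It stands on four 64×64 mm square legs, each inset 49 mm from the nearest pair of top edges, running from the floor to the underside of the top.

C is a spool: two coaxial disc flanges of radius 123 mm and thickness 15 mm, joined by a core cylinder of radius 53 mm and height 198 mm. The lower flange rests on z = 0 and the three cylinders share a vertical axis.

The table is on the floor beside the stool on its +x side. The spool is on top of the stool.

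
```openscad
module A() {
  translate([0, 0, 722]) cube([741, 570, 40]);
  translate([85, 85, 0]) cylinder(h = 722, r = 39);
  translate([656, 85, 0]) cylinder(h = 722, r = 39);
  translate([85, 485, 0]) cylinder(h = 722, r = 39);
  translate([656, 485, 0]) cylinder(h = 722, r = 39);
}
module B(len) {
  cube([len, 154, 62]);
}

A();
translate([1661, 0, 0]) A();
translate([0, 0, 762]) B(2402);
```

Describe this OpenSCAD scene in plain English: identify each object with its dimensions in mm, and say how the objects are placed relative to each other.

A is a rectangular dining table. The top is 741×570×40 mm with its upper surface at z = 762 mm. It stands on four round legs of 78 mm diameter, each leg's bounding box inset 46 mm from the nearest pair of top edges, running from the floor to the underside of the top.

B is a rectangular beam 2402 mm long (x), 154 mm deep (y), 62 mm thick (z).

The beam spans the tops of two tables placed 920 mm apart, resting at z = 762 mm.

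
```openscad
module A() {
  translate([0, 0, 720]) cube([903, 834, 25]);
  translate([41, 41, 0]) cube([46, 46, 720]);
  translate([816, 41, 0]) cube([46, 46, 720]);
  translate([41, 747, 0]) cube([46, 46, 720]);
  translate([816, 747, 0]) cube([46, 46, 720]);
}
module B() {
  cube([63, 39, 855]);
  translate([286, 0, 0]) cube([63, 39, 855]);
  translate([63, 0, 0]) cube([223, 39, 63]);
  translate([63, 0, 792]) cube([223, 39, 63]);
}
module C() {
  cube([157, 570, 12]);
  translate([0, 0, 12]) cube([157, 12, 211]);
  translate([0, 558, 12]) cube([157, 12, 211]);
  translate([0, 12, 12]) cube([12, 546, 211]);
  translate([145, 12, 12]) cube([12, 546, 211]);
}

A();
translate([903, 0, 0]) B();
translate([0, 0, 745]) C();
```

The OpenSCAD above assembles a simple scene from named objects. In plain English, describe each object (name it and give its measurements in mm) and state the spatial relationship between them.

A is a table: top 903 mm (x) × 834 mm (y), 25 mm thick, upper face at z = 745 mm, on four 46×46 mm square legs, each inset 41 mm from the nearest pair of top edges, running from z = 0 to the bottom of the top.

B is a rectangular picture frame lying in the x–z plane (depth along y). The opening is 223 mm wide (x) by 729 mm tall (z), surrounded by a border 63 mm wide on all four sides. The frame is 39 mm deep and is made of two full-height vertical stiles with two horizontal rails fitted between them.

C is an open-topped rectangular box: outside dimensions 157×570×223 mm, with a uniform wall and base thickness of 12 mm. The base is a full 157×570 slab on the floor; four walls sit on top of the base. The front and back walls (the −y and +y sides) span the full width; the two side walls fit between them.

The picture frame is against the table's +x side, with their −y faces flush. The open box is on top of the table.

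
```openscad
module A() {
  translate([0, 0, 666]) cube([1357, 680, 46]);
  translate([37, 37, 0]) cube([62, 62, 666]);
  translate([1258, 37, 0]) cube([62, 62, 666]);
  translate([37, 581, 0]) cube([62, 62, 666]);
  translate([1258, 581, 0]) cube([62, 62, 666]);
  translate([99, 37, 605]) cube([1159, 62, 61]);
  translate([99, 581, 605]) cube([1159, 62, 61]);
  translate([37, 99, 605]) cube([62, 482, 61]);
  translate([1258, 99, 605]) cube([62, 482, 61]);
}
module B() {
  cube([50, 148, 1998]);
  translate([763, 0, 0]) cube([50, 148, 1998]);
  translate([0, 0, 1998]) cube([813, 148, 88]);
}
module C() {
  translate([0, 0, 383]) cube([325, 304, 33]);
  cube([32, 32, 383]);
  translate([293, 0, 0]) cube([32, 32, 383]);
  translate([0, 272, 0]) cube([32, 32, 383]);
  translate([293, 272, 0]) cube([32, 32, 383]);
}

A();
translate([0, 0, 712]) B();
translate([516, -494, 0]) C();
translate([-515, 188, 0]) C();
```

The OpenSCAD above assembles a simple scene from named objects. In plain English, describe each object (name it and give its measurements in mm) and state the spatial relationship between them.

A is a table with a 1357×680 mm rectangular top, 46 mm thick, top surface at z = 712 mm, supported by four 62×62 mm square legs, each inset 37 mm from the nearest pair of top edges, running from the floor. Four apron rails, 62 mm thick and 61 mm tall, run between adjacent legs with their top edges flush with the underside of the top and their outer faces flush with the legs' outer faces.

B is a rectangular door frame: two vertical jambs of 50×148 mm section, 1998 mm tall, with a clear opening 713 mm wide between their inner faces. A header 88 mm tall and 148 mm deep lies on top of the jambs and spans the full outside width.

C is a four-legged stool. The seat is a 325×304×33 mm slab whose top surface is at z = 416 mm; four square legs, each 32×32 mm in cross-section, run from the floor (z = 0) to the underside of the seat, each flush with a corner of the seat.

The door frame is on top of the table. Two stools sit around the table at the −y, −x sides.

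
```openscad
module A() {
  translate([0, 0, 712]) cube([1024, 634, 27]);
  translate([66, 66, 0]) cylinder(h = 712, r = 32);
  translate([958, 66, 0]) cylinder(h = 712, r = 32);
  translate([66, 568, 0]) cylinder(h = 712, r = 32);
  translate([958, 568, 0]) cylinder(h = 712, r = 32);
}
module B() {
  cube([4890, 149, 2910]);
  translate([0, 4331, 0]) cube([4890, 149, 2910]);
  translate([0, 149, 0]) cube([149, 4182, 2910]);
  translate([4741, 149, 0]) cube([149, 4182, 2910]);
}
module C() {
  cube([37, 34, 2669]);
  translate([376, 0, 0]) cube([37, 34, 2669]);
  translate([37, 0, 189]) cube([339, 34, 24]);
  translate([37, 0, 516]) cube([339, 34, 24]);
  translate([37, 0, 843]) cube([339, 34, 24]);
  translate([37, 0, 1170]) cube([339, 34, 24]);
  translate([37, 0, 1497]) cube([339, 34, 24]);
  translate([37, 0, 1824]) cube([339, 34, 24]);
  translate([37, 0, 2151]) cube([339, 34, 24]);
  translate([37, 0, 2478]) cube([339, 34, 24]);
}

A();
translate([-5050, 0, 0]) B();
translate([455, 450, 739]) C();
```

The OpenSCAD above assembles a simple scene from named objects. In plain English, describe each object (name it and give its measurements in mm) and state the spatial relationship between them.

A is a table: top 1024 mm (x) × 634 mm (y), 27 mm thick, upper face at z = 739 mm, on four round legs of 64 mm diameter, each leg's bounding box inset 34 mm from the nearest pair of top edges, running from z = 0 to the bottom of the top.

B is the wall frame of a small rectangular building: four walls, each 2910 mm tall and 149 mm thick, enclosing a footprint 4890 mm (x) by 4480 mm (y) outside-to-outside, with no floor or roof. The front and back walls (the −y and +y sides) span the full width; the two side walls fit between them.

C is a straight ladder. Two 37×34 mm vertical rails, 2669 mm tall, stand 413 mm apart (outside-to-outside) with their front faces coplanar on the −y side. 8 rungs, each 34 mm deep and 24 mm tall, span between the inner faces of the rails, front faces flush with the rails. The lowest rung's underside is at z = 189 mm and rungs are spaced 327 mm apart (underside to underside).

The house frame is on the floor beside the table on its −x side. The ladder is on top of the table.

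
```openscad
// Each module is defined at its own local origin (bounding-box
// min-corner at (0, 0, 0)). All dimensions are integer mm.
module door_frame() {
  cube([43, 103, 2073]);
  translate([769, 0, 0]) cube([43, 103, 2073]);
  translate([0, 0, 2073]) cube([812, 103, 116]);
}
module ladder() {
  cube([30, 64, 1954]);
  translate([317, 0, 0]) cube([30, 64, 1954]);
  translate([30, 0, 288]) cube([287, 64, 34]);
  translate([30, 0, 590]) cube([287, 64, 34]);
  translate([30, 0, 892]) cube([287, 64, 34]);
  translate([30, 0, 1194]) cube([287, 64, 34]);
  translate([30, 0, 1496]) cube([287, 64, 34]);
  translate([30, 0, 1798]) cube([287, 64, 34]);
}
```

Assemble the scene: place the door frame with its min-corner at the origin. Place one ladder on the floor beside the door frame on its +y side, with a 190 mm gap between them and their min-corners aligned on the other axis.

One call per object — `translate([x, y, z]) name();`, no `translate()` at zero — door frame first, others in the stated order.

door_frame();
translate([0, 293, 0]) ladder();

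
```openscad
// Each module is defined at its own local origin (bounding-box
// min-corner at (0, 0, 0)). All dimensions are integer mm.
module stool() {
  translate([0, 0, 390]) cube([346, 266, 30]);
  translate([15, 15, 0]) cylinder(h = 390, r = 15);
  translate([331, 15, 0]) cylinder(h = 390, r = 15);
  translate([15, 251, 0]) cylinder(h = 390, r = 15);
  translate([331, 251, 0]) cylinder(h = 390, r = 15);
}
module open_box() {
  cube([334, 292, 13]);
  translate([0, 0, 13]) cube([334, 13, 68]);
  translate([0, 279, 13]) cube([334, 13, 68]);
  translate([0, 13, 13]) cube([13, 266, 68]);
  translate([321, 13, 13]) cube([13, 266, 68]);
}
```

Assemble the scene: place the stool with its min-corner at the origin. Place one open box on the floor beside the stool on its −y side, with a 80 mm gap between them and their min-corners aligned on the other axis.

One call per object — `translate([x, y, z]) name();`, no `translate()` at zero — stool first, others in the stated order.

stool();
translate([0, -372, 0]) open_box();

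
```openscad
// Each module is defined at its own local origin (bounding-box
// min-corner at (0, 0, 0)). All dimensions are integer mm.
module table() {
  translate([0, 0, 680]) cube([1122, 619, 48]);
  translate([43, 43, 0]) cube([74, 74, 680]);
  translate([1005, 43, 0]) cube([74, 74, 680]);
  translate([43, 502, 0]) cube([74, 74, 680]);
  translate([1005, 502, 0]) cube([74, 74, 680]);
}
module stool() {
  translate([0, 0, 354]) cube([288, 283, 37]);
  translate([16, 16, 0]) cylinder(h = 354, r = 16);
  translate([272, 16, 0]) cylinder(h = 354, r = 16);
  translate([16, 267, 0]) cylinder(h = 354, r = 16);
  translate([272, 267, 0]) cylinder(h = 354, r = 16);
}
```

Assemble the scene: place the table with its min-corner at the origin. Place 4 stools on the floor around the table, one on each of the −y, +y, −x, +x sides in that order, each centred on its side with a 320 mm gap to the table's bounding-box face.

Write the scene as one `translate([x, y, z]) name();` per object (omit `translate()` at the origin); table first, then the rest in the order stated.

table();
translate([417, -603, 0]) stool();
translate([417, 939, 0]) stool();
translate([-608, 168, 0]) stool();
translate([1442, 168, 0]) stool();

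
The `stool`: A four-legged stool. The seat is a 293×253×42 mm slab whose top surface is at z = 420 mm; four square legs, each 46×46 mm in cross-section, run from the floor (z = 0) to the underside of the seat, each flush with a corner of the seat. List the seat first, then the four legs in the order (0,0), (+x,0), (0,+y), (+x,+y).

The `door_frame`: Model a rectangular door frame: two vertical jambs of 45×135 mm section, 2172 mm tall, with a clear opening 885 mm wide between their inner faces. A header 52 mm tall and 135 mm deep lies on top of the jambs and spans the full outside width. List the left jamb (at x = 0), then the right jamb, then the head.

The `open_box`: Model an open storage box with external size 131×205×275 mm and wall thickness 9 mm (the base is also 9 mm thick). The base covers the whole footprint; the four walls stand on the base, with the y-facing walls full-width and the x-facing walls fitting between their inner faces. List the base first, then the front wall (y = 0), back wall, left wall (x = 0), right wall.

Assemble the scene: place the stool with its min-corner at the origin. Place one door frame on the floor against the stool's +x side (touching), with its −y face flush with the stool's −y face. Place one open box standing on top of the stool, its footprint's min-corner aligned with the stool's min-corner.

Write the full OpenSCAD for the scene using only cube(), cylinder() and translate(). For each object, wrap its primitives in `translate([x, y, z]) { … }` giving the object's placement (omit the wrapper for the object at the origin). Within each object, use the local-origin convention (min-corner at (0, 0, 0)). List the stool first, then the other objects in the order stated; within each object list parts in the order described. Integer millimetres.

translate([0, 0, 378]) cube([293, 253, 42]);
cube([46, 46, 378]);
translate([247, 0, 0]) cube([46, 46, 378]);
translate([0, 207, 0]) cube([46, 46, 378]);
translate([247, 207, 0]) cube([46, 46, 378]);
translate([293, 0, 0]) {
  cube([45, 135, 2172]);
  translate([930, 0, 0]) cube([45, 135, 2172]);
  translate([0, 0, 2172]) cube([975, 135, 52]);
}
translate([0, 0, 420]) {
  cube([131, 205, 9]);
  translate([0, 0, 9]) cube([131, 9, 266]);
  translate([0, 196, 9]) cube([131, 9, 266]);
  translate([0, 9, 9]) cube([9, 187, 266]);
  translate([122, 9, 9]) cube([9, 187, 266]);
}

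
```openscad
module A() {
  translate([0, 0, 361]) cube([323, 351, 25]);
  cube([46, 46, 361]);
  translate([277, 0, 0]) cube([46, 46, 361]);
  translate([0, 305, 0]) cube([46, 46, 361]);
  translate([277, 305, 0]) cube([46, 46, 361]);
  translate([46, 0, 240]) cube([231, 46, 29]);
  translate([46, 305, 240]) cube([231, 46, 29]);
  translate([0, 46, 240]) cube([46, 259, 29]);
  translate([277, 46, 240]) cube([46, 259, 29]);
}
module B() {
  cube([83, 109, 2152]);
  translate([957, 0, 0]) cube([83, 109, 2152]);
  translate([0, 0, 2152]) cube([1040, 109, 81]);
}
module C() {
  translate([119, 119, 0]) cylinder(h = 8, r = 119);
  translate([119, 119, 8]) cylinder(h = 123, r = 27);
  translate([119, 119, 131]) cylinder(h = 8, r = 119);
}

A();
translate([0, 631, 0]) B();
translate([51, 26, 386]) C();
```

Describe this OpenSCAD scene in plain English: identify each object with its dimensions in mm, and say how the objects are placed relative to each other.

A is a simple wooden stool: a rectangular seat 323 mm (x) by 351 mm (y), 25 mm thick, top face at z = 386 mm, on four square legs, each 46×46 mm in cross-section. The legs rest on z = 0, each flush with a corner of the seat. Four stretchers, 46 mm wide and 29 mm tall, connect adjacent legs with their undersides at z = 240 mm, each running between the inner faces of the legs it joins and aligned with the legs' outer faces on the other axis.

B is a rectangular door frame: two vertical jambs of 83×109 mm section, 2152 mm tall, with a clear opening 874 mm wide between their inner faces. A header 81 mm tall and 109 mm deep lies on top of the jambs and spans the full outside width.

C is a spool: two coaxial disc flanges of radius 119 mm and thickness 8 mm, joined by a core cylinder of radius 27 mm and height 123 mm. The lower flange rests on z = 0 and the three cylinders share a vertical axis.

The door frame is on the floor beside the stool on its +y side. The spool is on top of the stool.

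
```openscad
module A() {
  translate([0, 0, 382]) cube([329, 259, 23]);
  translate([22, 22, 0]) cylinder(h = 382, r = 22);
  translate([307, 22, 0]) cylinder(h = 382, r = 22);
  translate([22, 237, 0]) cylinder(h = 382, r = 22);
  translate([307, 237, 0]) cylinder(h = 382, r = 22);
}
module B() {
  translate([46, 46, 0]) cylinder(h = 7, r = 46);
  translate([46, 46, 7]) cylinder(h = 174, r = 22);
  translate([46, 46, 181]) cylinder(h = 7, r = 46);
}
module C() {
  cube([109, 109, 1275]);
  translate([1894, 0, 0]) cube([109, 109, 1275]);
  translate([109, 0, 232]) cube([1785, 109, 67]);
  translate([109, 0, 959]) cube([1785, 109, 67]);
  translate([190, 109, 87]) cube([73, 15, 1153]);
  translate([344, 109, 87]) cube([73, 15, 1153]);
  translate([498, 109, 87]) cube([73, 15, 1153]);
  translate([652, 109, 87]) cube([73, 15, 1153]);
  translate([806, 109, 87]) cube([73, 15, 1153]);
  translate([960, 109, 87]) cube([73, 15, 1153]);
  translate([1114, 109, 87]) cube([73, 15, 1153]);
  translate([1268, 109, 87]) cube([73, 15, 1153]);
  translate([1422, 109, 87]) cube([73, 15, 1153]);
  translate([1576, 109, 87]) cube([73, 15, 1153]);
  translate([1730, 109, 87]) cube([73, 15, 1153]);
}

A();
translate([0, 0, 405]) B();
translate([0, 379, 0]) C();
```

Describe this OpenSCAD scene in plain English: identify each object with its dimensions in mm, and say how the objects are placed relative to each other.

A is a four-legged stool. The seat is a 329×259×23 mm slab whose top surface is at z = 405 mm; four round legs, each 44 mm in diameter, run from the floor (z = 0) to the underside of the seat, each leg's axis is inset half a diameter from the nearest pair of seat edges (so the leg's bounding box is flush with the corner).

B is a spool: two coaxial disc flanges of radius 46 mm and thickness 7 mm, joined by a core cylinder of radius 22 mm and height 174 mm. The lower flange rests on z = 0 and the three cylinders share a vertical axis.

C is a fence section. Two 109×109 mm posts, 1275 mm tall, stand on the floor with a clear span of 1785 mm between their inner faces. Two horizontal rails of 109×67 mm section span the gap between the posts with their undersides at z = 232 mm and z = 959 mm, flush with the posts' −y face. 11 pickets, each 73 mm wide, 15 mm thick and 1153 mm tall, are fixed to the +y face of the rails with their bottoms at z = 87 mm, evenly spaced across the span with equal gaps (rounded down to the nearest mm) at the −x end and between each pair — any rounding remainder accumulates at the +x end.

The spool is on top of the stool. The fence section is on the floor beside the stool on its +y side.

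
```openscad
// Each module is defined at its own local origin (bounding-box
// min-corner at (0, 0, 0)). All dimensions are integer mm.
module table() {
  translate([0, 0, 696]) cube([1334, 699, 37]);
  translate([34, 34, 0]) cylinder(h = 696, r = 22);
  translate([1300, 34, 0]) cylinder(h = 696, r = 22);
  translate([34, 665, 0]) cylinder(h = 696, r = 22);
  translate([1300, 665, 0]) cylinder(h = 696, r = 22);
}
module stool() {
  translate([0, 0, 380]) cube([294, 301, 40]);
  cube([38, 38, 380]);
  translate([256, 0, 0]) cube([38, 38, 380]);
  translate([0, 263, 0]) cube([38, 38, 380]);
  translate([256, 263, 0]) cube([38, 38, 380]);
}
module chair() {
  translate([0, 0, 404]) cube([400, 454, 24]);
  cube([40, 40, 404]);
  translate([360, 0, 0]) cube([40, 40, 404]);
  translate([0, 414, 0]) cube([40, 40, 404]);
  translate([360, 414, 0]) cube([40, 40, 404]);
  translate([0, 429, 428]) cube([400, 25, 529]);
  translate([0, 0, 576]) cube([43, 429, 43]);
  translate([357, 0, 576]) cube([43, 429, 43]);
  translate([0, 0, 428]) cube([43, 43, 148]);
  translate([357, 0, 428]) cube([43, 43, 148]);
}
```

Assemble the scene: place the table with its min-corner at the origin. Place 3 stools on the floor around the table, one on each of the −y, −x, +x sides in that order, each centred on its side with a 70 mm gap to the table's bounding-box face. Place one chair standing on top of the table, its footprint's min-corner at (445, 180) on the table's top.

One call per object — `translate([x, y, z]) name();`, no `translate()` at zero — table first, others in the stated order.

table();
translate([520, -371, 0]) stool();
translate([-364, 199, 0]) stool();
translate([1404, 199, 0]) stool();
translate([445, 180, 733]) chair();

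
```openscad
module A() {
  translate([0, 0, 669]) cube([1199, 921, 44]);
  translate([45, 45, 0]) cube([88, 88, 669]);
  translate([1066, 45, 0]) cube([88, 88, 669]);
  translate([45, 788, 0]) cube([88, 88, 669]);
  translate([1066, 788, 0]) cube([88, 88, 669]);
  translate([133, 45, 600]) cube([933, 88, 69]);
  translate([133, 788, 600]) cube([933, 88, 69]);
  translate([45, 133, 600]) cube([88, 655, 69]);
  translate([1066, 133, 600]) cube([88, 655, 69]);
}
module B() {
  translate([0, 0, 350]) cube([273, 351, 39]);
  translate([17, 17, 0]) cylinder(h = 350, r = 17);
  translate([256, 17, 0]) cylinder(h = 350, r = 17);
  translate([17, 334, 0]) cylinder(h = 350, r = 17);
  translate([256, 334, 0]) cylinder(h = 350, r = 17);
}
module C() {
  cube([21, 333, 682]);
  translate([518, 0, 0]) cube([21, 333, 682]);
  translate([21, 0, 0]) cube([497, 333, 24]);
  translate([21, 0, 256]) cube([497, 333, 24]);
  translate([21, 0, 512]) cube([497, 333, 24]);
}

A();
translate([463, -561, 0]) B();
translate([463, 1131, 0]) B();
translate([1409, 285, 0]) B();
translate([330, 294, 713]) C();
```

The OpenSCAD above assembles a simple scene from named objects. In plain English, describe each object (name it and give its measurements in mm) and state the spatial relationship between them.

A is a rectangular dining table. The top is 1199×921×44 mm with its upper surface at z = 713 mm. It stands on four 88×88 mm square legs, each inset 45 mm from the nearest pair of top edges, running from the floor to the underside of the top. Four apron rails, 88 mm thick and 69 mm tall, run between adjacent legs with their top edges flush with the underside of the top and their outer faces flush with the legs' outer faces.

B is a four-legged stool. The seat is a 273×351×39 mm slab whose top surface is at z = 389 mm; four round legs, each 34 mm in diameter, run from the floor (z = 0) to the underside of the seat, each leg's axis is inset half a diameter from the nearest pair of seat edges (so the leg's bounding box is flush with the corner).

C is an open bookshelf. Two side panels, each 21 mm thick, 333 mm deep and 682 mm tall, stand 539 mm apart (outside-to-outside). Between them sit 3 shelves, each 24 mm thick and 333 mm deep, spanning the full gap between the sides. The bottom shelf rests on the floor (its underside at z = 0) and the clear gap between one shelf's top and the next shelf's underside is 232 mm.

Three stools sit around the table at the −y, +y, +x sides. The bookshelf is on top of the table, centred.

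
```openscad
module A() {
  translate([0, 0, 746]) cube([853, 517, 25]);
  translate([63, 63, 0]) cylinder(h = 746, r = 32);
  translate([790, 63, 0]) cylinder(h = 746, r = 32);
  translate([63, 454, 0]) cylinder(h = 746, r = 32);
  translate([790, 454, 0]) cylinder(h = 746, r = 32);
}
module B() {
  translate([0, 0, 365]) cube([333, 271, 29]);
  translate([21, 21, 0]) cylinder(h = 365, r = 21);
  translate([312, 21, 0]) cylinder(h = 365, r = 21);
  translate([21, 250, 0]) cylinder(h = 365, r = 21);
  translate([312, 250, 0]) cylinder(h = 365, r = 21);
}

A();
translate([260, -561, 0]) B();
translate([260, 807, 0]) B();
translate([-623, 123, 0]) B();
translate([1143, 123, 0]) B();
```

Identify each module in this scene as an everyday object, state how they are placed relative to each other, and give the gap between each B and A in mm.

A is a table. B is a stool. Four stools sit around the table at the −y, +y, −x, +x sides. The gap between each stool and the table is 290 mm.

Each stool's nearest face is 290 mm from the table's bounding box.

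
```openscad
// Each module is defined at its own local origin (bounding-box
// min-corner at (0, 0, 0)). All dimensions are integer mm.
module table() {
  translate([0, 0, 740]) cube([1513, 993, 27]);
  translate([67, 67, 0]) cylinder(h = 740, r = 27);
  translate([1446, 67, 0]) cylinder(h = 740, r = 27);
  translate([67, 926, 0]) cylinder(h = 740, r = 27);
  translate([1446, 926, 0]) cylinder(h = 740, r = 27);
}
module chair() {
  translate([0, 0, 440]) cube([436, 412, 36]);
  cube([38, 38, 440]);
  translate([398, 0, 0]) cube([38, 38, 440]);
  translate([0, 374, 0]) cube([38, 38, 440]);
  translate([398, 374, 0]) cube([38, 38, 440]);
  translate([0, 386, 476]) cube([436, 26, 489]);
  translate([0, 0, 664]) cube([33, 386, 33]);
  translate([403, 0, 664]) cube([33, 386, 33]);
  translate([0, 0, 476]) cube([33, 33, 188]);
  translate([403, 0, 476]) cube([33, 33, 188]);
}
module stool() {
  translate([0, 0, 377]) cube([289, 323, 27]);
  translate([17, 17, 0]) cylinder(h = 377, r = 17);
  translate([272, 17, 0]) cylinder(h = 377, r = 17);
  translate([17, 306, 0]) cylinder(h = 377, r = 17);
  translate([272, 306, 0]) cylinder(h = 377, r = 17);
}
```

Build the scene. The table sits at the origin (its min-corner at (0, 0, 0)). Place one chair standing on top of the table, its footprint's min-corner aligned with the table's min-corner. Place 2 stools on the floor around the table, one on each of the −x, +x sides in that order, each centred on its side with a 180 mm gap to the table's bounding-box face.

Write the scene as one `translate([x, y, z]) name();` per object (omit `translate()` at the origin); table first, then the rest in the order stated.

table();
translate([0, 0, 767]) chair();
translate([-469, 335, 0]) stool();
translate([1693, 335, 0]) stool();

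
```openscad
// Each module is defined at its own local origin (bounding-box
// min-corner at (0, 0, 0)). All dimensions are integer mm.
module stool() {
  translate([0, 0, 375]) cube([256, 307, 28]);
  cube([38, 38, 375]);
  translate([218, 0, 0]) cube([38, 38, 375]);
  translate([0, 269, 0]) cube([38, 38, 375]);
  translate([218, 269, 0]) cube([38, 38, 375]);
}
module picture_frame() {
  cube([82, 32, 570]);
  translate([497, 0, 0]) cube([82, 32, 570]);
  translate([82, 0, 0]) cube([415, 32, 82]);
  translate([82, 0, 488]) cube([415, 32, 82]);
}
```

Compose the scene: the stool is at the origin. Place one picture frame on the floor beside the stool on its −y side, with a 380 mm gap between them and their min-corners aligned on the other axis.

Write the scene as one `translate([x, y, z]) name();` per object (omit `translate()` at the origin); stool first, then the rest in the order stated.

stool();
translate([0, -412, 0]) picture_frame();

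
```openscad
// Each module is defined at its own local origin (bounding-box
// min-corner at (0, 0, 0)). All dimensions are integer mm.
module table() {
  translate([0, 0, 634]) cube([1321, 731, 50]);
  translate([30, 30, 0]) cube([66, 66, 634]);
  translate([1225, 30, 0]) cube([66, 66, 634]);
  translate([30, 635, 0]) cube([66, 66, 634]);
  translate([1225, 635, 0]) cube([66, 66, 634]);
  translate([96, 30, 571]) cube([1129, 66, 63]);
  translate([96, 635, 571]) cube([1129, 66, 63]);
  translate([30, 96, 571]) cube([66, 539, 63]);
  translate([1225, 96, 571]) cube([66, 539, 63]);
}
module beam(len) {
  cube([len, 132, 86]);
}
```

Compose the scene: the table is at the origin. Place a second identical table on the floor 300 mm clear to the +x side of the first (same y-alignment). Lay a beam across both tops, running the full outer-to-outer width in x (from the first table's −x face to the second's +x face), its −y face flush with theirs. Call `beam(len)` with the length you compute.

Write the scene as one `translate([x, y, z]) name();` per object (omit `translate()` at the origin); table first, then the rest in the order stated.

table();
translate([1621, 0, 0]) table();
translate([0, 0, 684]) beam(2942);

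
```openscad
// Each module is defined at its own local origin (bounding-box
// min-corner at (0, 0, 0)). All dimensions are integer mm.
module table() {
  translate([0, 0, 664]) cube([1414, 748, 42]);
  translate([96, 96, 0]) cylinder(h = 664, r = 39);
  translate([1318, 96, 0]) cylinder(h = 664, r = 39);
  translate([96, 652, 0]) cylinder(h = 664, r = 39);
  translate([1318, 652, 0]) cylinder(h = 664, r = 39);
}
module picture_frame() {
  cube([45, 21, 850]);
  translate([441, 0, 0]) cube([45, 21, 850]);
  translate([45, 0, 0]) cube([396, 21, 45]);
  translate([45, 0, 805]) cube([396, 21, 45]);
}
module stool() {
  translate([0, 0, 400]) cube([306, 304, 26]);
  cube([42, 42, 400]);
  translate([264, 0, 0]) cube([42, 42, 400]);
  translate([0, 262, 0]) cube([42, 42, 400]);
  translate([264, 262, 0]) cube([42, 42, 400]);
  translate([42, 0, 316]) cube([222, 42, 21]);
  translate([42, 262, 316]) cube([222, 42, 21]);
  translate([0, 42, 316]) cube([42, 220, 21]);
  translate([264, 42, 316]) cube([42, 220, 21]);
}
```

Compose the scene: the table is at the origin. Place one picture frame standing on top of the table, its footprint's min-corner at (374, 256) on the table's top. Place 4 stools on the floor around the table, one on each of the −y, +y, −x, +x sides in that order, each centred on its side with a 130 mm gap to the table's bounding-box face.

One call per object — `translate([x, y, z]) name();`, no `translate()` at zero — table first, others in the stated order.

table();
translate([374, 256, 706]) picture_frame();
translate([554, -434, 0]) stool();
translate([554, 878, 0]) stool();
translate([-436, 222, 0]) stool();
translate([1544, 222, 0]) stool();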